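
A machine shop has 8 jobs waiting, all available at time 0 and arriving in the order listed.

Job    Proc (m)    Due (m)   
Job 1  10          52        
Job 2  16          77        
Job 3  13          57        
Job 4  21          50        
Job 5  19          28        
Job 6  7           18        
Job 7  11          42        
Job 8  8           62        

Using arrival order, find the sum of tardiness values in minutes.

FIFO (arrival order): Job 1 Job 2 Job 3 Job 4 Job 5 Job 6 Job 7 Job 8.
Job 1: 0→10, due 52, tardiness 0
Job 2: 10→26, due 77, tardiness 0
Job 3: 26→39, due 57, tardiness 0
Job 4: 39→60, due 50, tardiness 10
Job 5: 60→79, due 28, tardiness 51
Job 6: 79→86, due 18, tardiness 68
Job 7: 86→97, due 42, tardiness 55
Job 8: 97→105, due 62, tardiness 43
Sum = 0+0+0+10+51+68+55+43 = 227.

227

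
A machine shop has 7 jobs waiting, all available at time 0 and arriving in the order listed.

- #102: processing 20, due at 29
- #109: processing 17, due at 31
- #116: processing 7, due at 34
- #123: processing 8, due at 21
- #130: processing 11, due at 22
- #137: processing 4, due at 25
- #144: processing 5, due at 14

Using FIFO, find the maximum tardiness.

FIFO (arrival order): #102 #109 #116 #123 #130 #137 #144.
#102: 0→20, due 29, tardiness 0
#109: 20→37, due 31, tardiness 6
#116: 37→44, due 34, tardiness 10
#123: 44→52, due 21, tardiness 31
#130: 52→63, due 22, tardiness 41
#137: 63→67, due 25, tardiness 42
#144: 67→72, due 14, tardiness 58
Maximum = 58.

58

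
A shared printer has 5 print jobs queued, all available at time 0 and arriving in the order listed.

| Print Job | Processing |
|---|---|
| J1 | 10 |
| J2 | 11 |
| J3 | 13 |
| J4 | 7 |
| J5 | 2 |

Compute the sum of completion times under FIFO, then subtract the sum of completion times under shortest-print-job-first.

FIFO (arrival order): J1 J2 J3 J4 J5.
J1: 0→10
J2: 10→21
J3: 21→34
J4: 34→41
J5: 41→43
Sum = 10+21+34+41+43 = 149.
SPT (increasing processing time): J5 J4 J1 J2 J3.
J5: 0→2
J4: 2→9
J1: 9→19
J2: 19→30
J3: 30→43
Sum = 2+9+19+30+43 = 103.
Difference = 149 − 103 = 46.

46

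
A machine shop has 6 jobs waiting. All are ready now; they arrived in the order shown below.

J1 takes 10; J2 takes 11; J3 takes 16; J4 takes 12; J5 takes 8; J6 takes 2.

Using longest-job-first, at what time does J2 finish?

39

LPT (decreasing processing time): J3 J4 J2 J1 J5 J6.
J3: 0→16
J4: 16→28
J2: 28→39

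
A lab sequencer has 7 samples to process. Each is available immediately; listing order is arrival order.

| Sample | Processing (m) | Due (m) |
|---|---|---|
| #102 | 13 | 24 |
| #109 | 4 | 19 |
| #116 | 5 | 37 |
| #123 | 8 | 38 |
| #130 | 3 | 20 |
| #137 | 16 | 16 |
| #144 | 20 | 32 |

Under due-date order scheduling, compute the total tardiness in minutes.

95

EDD (increasing due date): #137 #109 #130 #102 #144 #116 #123.
#137: 0→16, due 16, tardiness 0
#109: 16→20, due 19, tardiness 1
#130: 20→23, due 20, tardiness 3
#102: 23→36, due 24, tardiness 12
#144: 36→56, due 32, tardiness 24
#116: 56→61, due 37, tardiness 24
#123: 61→69, due 38, tardiness 31
Sum = 0+1+3+12+24+24+31 = 95.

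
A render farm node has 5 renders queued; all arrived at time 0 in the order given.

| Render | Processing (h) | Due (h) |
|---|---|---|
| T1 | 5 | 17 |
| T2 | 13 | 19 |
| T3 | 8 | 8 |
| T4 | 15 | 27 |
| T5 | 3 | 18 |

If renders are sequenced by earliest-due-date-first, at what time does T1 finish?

13

EDD (increasing due date): T3 T1 T5 T2 T4.
T3: 0→8
T1: 8→13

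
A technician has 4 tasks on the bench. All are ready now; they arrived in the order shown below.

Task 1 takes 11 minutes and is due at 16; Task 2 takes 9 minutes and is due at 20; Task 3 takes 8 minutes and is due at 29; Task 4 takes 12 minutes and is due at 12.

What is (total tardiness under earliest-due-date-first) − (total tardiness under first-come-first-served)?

EDD (increasing due date): Task 4 Task 1 Task 2 Task 3.
Task 4: 0→12, due 12, tardiness 0
Task 1: 12→23, due 16, tardiness 7
Task 2: 23→32, due 20, tardiness 12
Task 3: 32→40, due 29, tardiness 11
Sum = 0+7+12+11 = 30.
FIFO (arrival order): Task 1 Task 2 Task 3 Task 4.
Task 1: 0→11, due 16, tardiness 0
Task 2: 11→20, due 20, tardiness 0
Task 3: 20→28, due 29, tardiness 0
Task 4: 28→40, due 12, tardiness 28
Sum = 0+0+0+28 = 28.
Difference = 30 − 28 = 2.

2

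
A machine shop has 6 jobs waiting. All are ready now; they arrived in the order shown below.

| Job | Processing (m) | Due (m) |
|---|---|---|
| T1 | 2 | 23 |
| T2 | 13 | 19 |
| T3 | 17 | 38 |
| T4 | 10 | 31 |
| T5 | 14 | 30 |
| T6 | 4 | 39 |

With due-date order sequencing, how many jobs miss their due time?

3

EDD (increasing due date): T2 T1 T5 T4 T3 T6.
T2: 0→13, due 19, tardiness 0
T1: 13→15, due 23, tardiness 0
T5: 15→29, due 30, tardiness 0
T4: 29→39, due 31, tardiness 8
T3: 39→56, due 38, tardiness 18
T6: 56→60, due 39, tardiness 21
Late jobs: 3.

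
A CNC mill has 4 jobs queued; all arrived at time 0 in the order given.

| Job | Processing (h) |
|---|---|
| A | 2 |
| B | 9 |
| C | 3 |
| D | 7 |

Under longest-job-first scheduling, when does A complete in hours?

LPT (decreasing processing time): B D C A.
B: 0→9
D: 9→16
C: 16→19
A: 19→21

21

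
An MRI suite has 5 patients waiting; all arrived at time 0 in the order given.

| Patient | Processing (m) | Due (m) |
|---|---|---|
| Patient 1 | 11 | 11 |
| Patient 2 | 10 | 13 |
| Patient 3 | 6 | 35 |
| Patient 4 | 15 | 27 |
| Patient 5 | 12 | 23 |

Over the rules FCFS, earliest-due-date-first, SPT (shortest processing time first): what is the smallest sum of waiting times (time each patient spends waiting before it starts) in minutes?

88

FIFO (arrival order): Patient 1 Patient 2 Patient 3 Patient 4 Patient 5.
Patient 1: waits 0, runs 0→11
Patient 2: waits 11, runs 11→21
Patient 3: waits 21, runs 21→27
Patient 4: waits 27, runs 27→42
Patient 5: waits 42, runs 42→54
Sum = 0+11+21+27+42 = 101.
EDD (increasing due date): Patient 1 Patient 2 Patient 5 Patient 4 Patient 3.
Patient 1: waits 0, runs 0→11
Patient 2: waits 11, runs 11→21
Patient 5: waits 21, runs 21→33
Patient 4: waits 33, runs 33→48
Patient 3: waits 48, runs 48→54
Sum = 0+11+21+33+48 = 113.
SPT (increasing processing time): Patient 3 Patient 2 Patient 1 Patient 5 Patient 4.
Patient 3: waits 0, runs 0→6
Patient 2: waits 6, runs 6→16
Patient 1: waits 16, runs 16→27
Patient 5: waits 27, runs 27→39
Patient 4: waits 39, runs 39→54
Sum = 0+6+16+27+39 = 88.
FIFO 101, EDD 113, SPT 88 → minimum 88.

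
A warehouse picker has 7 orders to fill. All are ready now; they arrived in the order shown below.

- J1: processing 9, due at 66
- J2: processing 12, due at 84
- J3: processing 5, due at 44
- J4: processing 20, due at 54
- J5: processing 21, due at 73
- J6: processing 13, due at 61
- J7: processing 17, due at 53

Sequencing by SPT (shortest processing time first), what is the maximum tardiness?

24

SPT (increasing processing time): J3 J1 J2 J6 J7 J4 J5.
J3: 0→5, due 44, tardiness 0
J1: 5→14, due 66, tardiness 0
J2: 14→26, due 84, tardiness 0
J6: 26→39, due 61, tardiness 0
J7: 39→56, due 53, tardiness 3
J4: 56→76, due 54, tardiness 22
J5: 76→97, due 73, tardiness 24
Maximum = 24.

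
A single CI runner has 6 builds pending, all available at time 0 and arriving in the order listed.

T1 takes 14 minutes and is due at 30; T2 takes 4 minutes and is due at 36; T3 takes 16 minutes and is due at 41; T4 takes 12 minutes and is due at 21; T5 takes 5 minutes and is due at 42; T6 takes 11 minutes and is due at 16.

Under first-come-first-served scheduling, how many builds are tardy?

FIFO (arrival order): T1 T2 T3 T4 T5 T6.
T1: 0→14, due 30, tardiness 0
T2: 14→18, due 36, tardiness 0
T3: 18→34, due 41, tardiness 0
T4: 34→46, due 21, tardiness 25
T5: 46→51, due 42, tardiness 9
T6: 51→62, due 16, tardiness 46
Late builds: 3.

3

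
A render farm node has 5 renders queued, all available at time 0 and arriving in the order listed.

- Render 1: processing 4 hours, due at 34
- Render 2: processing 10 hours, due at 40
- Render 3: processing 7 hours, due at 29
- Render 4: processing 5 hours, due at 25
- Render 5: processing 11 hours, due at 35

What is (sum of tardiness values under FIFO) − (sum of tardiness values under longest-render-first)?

-8

FIFO (arrival order): Render 1 Render 2 Render 3 Render 4 Render 5.
Render 1: 0→4, due 34, tardiness 0
Render 2: 4→14, due 40, tardiness 0
Render 3: 14→21, due 29, tardiness 0
Render 4: 21→26, due 25, tardiness 1
Render 5: 26→37, due 35, tardiness 2
Sum = 0+0+0+1+2 = 3.
LPT (decreasing processing time): Render 5 Render 2 Render 3 Render 4 Render 1.
Render 5: 0→11, due 35, tardiness 0
Render 2: 11→21, due 40, tardiness 0
Render 3: 21→28, due 29, tardiness 0
Render 4: 28→33, due 25, tardiness 8
Render 1: 33→37, due 34, tardiness 3
Sum = 0+0+0+8+3 = 11.
Difference = 3 − 11 = -8.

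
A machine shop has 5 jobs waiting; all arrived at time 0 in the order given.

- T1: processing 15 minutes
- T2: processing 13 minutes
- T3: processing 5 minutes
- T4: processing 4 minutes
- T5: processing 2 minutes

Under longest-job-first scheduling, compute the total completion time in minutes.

LPT (decreasing processing time): T1 T2 T3 T4 T5.
T1: 0→15
T2: 15→28
T3: 28→33
T4: 33→37
T5: 37→39
Sum = 15+28+33+37+39 = 152.

152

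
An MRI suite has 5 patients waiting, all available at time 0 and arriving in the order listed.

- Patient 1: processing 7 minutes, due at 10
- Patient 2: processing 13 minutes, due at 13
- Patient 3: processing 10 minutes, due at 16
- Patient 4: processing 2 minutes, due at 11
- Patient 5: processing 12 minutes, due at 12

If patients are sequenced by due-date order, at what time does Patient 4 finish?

EDD (increasing due date): Patient 1 Patient 4 Patient 5 Patient 2 Patient 3.
Patient 1: 0→7
Patient 4: 7→9

9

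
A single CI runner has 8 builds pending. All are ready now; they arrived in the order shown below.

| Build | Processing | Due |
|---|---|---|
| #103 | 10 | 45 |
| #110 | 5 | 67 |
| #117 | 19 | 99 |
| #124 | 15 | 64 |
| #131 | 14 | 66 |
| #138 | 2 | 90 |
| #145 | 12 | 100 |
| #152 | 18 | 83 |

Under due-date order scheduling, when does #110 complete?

EDD (increasing due date): #103 #124 #131 #110 #152 #138 #117 #145.
#103: 0→10
#124: 10→25
#131: 25→39
#110: 39→44

44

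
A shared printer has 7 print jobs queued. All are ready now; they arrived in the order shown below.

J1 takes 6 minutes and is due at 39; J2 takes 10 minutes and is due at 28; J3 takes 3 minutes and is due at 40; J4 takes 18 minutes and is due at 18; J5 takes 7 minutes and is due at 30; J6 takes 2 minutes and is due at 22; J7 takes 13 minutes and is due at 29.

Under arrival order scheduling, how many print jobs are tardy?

4

FIFO (arrival order): J1 J2 J3 J4 J5 J6 J7.
J1: 0→6, due 39, tardiness 0
J2: 6→16, due 28, tardiness 0
J3: 16→19, due 40, tardiness 0
J4: 19→37, due 18, tardiness 19
J5: 37→44, due 30, tardiness 14
J6: 44→46, due 22, tardiness 24
J7: 46→59, due 29, tardiness 30
Late print jobs: 4.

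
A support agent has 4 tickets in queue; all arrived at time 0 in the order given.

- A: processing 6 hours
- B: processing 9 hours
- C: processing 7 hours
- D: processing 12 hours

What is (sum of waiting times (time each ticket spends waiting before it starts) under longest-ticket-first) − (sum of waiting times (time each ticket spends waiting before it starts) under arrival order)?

LPT (decreasing processing time): D B C A.
D: waits 0, runs 0→12
B: waits 12, runs 12→21
C: waits 21, runs 21→28
A: waits 28, runs 28→34
Sum = 0+12+21+28 = 61.
FIFO (arrival order): A B C D.
A: waits 0, runs 0→6
B: waits 6, runs 6→15
C: waits 15, runs 15→22
D: waits 22, runs 22→34
Sum = 0+6+15+22 = 43.
Difference = 61 − 43 = 18.

18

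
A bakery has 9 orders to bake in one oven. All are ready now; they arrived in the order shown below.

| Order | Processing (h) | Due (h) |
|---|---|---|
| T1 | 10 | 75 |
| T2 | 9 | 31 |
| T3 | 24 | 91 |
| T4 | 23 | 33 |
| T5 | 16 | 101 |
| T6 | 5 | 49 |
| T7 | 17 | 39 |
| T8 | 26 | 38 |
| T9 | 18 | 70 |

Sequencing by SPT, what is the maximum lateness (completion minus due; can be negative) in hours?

SPT (increasing processing time): T6 T2 T1 T5 T7 T9 T4 T3 T8.
T6: 0→5, due 49, lateness -44
T2: 5→14, due 31, lateness -17
T1: 14→24, due 75, lateness -51
T5: 24→40, due 101, lateness -61
T7: 40→57, due 39, lateness 18
T9: 57→75, due 70, lateness 5
T4: 75→98, due 33, lateness 65
T3: 98→122, due 91, lateness 31
T8: 122→148, due 38, lateness 110
Maximum = 110.

110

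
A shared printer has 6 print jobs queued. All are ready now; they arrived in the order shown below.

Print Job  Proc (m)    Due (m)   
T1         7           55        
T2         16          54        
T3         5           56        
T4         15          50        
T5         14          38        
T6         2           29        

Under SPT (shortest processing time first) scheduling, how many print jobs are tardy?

1

SPT (increasing processing time): T6 T3 T1 T5 T4 T2.
T6: 0→2, due 29, tardiness 0
T3: 2→7, due 56, tardiness 0
T1: 7→14, due 55, tardiness 0
T5: 14→28, due 38, tardiness 0
T4: 28→43, due 50, tardiness 0
T2: 43→59, due 54, tardiness 5
Late print jobs: 1.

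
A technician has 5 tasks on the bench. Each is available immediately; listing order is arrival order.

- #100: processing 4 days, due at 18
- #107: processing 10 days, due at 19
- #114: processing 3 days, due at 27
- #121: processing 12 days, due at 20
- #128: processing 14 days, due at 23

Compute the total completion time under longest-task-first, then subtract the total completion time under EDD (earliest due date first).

32

LPT (decreasing processing time): #128 #121 #107 #100 #114.
#128: 0→14
#121: 14→26
#107: 26→36
#100: 36→40
#114: 40→43
Sum = 14+26+36+40+43 = 159.
EDD (increasing due date): #100 #107 #121 #128 #114.
#100: 0→4
#107: 4→14
#121: 14→26
#128: 26→40
#114: 40→43
Sum = 4+14+26+40+43 = 127.
Difference = 159 − 127 = 32.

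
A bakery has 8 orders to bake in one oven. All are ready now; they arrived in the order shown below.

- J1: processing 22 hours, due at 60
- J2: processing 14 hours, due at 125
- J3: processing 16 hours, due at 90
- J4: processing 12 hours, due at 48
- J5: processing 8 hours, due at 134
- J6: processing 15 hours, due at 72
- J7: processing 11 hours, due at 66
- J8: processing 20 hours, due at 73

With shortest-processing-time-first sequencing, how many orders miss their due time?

2

SPT (increasing processing time): J5 J7 J4 J2 J6 J3 J8 J1.
J5: 0→8, due 134, tardiness 0
J7: 8→19, due 66, tardiness 0
J4: 19→31, due 48, tardiness 0
J2: 31→45, due 125, tardiness 0
J6: 45→60, due 72, tardiness 0
J3: 60→76, due 90, tardiness 0
J8: 76→96, due 73, tardiness 23
J1: 96→118, due 60, tardiness 58
Late orders: 2.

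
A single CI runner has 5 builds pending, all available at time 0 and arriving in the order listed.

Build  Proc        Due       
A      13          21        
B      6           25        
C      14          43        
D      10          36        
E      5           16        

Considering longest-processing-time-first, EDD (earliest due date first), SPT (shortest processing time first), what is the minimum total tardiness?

5

LPT (decreasing processing time): C A D B E.
C: 0→14, due 43, tardiness 0
A: 14→27, due 21, tardiness 6
D: 27→37, due 36, tardiness 1
B: 37→43, due 25, tardiness 18
E: 43→48, due 16, tardiness 32
Sum = 0+6+1+18+32 = 57.
EDD (increasing due date): E A B D C.
E: 0→5, due 16, tardiness 0
A: 5→18, due 21, tardiness 0
B: 18→24, due 25, tardiness 0
D: 24→34, due 36, tardiness 0
C: 34→48, due 43, tardiness 5
Sum = 0+0+0+0+5 = 5.
SPT (increasing processing time): E B D A C.
E: 0→5, due 16, tardiness 0
B: 5→11, due 25, tardiness 0
D: 11→21, due 36, tardiness 0
A: 21→34, due 21, tardiness 13
C: 34→48, due 43, tardiness 5
Sum = 0+0+0+13+5 = 18.
LPT 57, EDD 5, SPT 18 → minimum 5.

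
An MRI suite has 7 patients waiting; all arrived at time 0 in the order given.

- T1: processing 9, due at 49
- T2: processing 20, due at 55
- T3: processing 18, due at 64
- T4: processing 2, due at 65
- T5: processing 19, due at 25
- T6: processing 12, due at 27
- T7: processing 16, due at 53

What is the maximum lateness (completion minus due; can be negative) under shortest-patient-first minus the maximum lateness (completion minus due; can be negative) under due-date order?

SPT (increasing processing time): T4 T1 T6 T7 T3 T5 T2.
T4: 0→2, due 65, lateness -63
T1: 2→11, due 49, lateness -38
T6: 11→23, due 27, lateness -4
T7: 23→39, due 53, lateness -14
T3: 39→57, due 64, lateness -7
T5: 57→76, due 25, lateness 51
T2: 76→96, due 55, lateness 41
Maximum = 51.
EDD (increasing due date): T5 T6 T1 T7 T2 T3 T4.
T5: 0→19, due 25, lateness -6
T6: 19→31, due 27, lateness 4
T1: 31→40, due 49, lateness -9
T7: 40→56, due 53, lateness 3
T2: 56→76, due 55, lateness 21
T3: 76→94, due 64, lateness 30
T4: 94→96, due 65, lateness 31
Maximum = 31.
Difference = 51 − 31 = 20.

20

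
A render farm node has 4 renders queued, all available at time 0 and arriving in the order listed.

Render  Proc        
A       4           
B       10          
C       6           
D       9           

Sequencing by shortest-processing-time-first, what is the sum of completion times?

SPT (increasing processing time): A C D B.
A: 0→4
C: 4→10
D: 10→19
B: 19→29
Sum = 4+10+19+29 = 62.

62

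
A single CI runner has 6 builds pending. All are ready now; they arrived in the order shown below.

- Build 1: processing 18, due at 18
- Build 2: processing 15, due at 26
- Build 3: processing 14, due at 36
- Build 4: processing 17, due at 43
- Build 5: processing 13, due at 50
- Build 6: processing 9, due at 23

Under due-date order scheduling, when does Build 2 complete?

42

EDD (increasing due date): Build 1 Build 6 Build 2 Build 3 Build 4 Build 5.
Build 1: 0→18
Build 6: 18→27
Build 2: 27→42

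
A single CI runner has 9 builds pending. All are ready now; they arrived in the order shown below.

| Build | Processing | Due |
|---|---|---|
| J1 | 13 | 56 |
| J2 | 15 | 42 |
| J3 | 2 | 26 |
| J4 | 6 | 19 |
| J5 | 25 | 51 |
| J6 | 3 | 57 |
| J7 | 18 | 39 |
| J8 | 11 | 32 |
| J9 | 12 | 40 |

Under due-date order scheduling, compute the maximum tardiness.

EDD (increasing due date): J4 J3 J8 J7 J9 J2 J5 J1 J6.
J4: 0→6, due 19, tardiness 0
J3: 6→8, due 26, tardiness 0
J8: 8→19, due 32, tardiness 0
J7: 19→37, due 39, tardiness 0
J9: 37→49, due 40, tardiness 9
J2: 49→64, due 42, tardiness 22
J5: 64→89, due 51, tardiness 38
J1: 89→102, due 56, tardiness 46
J6: 102→105, due 57, tardiness 48
Maximum = 48.

48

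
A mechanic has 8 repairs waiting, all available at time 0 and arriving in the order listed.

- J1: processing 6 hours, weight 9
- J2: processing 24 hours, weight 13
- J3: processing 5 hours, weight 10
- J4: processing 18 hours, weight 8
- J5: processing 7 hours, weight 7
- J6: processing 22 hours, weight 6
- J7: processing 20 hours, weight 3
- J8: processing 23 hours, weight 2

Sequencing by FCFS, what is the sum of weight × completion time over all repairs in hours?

FIFO (arrival order): J1 J2 J3 J4 J5 J6 J7 J8.
J1: finishes 6, weight 9, w·C = 54
J2: finishes 30, weight 13, w·C = 390
J3: finishes 35, weight 10, w·C = 350
J4: finishes 53, weight 8, w·C = 424
J5: finishes 60, weight 7, w·C = 420
J6: finishes 82, weight 6, w·C = 492
J7: finishes 102, weight 3, w·C = 306
J8: finishes 125, weight 2, w·C = 250
Sum = 54+390+350+424+420+492+306+250 = 2686.

2686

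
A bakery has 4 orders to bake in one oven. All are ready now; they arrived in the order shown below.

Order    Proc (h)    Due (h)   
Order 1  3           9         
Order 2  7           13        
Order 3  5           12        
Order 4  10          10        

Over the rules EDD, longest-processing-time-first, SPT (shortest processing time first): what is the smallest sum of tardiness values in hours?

17

EDD (increasing due date): Order 1 Order 4 Order 3 Order 2.
Order 1: 0→3, due 9, tardiness 0
Order 4: 3→13, due 10, tardiness 3
Order 3: 13→18, due 12, tardiness 6
Order 2: 18→25, due 13, tardiness 12
Sum = 0+3+6+12 = 21.
LPT (decreasing processing time): Order 4 Order 2 Order 3 Order 1.
Order 4: 0→10, due 10, tardiness 0
Order 2: 10→17, due 13, tardiness 4
Order 3: 17→22, due 12, tardiness 10
Order 1: 22→25, due 9, tardiness 16
Sum = 0+4+10+16 = 30.
SPT (increasing processing time): Order 1 Order 3 Order 2 Order 4.
Order 1: 0→3, due 9, tardiness 0
Order 3: 3→8, due 12, tardiness 0
Order 2: 8→15, due 13, tardiness 2
Order 4: 15→25, due 10, tardiness 15
Sum = 0+0+2+15 = 17.
EDD 21, LPT 30, SPT 17 → minimum 17.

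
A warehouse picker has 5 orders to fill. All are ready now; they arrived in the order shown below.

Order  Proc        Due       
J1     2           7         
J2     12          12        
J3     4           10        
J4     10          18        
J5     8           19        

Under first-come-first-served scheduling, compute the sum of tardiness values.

FIFO (arrival order): J1 J2 J3 J4 J5.
J1: 0→2, due 7, tardiness 0
J2: 2→14, due 12, tardiness 2
J3: 14→18, due 10, tardiness 8
J4: 18→28, due 18, tardiness 10
J5: 28→36, due 19, tardiness 17
Sum = 0+2+8+10+17 = 37.

37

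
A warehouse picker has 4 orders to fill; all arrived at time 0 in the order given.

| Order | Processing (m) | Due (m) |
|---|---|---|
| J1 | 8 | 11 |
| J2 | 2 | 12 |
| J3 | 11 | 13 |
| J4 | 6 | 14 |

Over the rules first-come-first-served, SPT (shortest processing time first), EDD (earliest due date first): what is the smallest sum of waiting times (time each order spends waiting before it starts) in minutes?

26

FIFO (arrival order): J1 J2 J3 J4.
J1: waits 0, runs 0→8
J2: waits 8, runs 8→10
J3: waits 10, runs 10→21
J4: waits 21, runs 21→27
Sum = 0+8+10+21 = 39.
SPT (increasing processing time): J2 J4 J1 J3.
J2: waits 0, runs 0→2
J4: waits 2, runs 2→8
J1: waits 8, runs 8→16
J3: waits 16, runs 16→27
Sum = 0+2+8+16 = 26.
EDD (increasing due date): J1 J2 J3 J4.
J1: waits 0, runs 0→8
J2: waits 8, runs 8→10
J3: waits 10, runs 10→21
J4: waits 21, runs 21→27
Sum = 0+8+10+21 = 39.
FIFO 39, SPT 26, EDD 39 → minimum 26.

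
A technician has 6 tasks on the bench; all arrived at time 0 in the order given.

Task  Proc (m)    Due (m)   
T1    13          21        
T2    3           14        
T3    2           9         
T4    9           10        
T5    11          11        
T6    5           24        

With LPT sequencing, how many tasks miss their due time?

5

LPT (decreasing processing time): T1 T5 T4 T6 T2 T3.
T1: 0→13, due 21, tardiness 0
T5: 13→24, due 11, tardiness 13
T4: 24→33, due 10, tardiness 23
T6: 33→38, due 24, tardiness 14
T2: 38→41, due 14, tardiness 27
T3: 41→43, due 9, tardiness 34
Late tasks: 5.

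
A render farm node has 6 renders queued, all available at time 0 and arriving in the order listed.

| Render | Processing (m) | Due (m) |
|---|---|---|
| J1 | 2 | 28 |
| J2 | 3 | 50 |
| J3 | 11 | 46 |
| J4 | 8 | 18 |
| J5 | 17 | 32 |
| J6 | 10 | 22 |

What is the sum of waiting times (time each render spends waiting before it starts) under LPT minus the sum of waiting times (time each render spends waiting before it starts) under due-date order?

47

LPT (decreasing processing time): J5 J3 J6 J4 J2 J1.
J5: waits 0, runs 0→17
J3: waits 17, runs 17→28
J6: waits 28, runs 28→38
J4: waits 38, runs 38→46
J2: waits 46, runs 46→49
J1: waits 49, runs 49→51
Sum = 0+17+28+38+46+49 = 178.
EDD (increasing due date): J4 J6 J1 J5 J3 J2.
J4: waits 0, runs 0→8
J6: waits 8, runs 8→18
J1: waits 18, runs 18→20
J5: waits 20, runs 20→37
J3: waits 37, runs 37→48
J2: waits 48, runs 48→51
Sum = 0+8+18+20+37+48 = 131.
Difference = 178 − 131 = 47.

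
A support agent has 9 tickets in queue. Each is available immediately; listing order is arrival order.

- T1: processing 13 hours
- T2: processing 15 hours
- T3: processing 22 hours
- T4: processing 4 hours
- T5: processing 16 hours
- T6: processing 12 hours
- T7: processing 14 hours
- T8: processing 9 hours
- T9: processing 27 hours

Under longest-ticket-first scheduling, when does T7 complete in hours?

94

LPT (decreasing processing time): T9 T3 T5 T2 T7 T1 T6 T8 T4.
T9: 0→27
T3: 27→49
T5: 49→65
T2: 65→80
T7: 80→94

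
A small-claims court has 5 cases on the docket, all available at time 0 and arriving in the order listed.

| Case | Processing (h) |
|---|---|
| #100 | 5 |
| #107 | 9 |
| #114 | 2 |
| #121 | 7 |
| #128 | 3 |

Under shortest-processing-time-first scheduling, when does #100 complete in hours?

SPT (increasing processing time): #114 #128 #100 #121 #107.
#114: 0→2
#128: 2→5
#100: 5→10

10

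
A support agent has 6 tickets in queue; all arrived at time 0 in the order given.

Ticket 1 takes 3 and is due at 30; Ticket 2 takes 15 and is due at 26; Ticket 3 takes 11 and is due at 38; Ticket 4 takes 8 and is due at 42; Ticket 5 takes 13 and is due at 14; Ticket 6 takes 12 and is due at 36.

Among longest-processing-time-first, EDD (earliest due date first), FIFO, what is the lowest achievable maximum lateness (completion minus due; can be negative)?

20

LPT (decreasing processing time): Ticket 2 Ticket 5 Ticket 6 Ticket 3 Ticket 4 Ticket 1.
Ticket 2: 0→15, due 26, lateness -11
Ticket 5: 15→28, due 14, lateness 14
Ticket 6: 28→40, due 36, lateness 4
Ticket 3: 40→51, due 38, lateness 13
Ticket 4: 51→59, due 42, lateness 17
Ticket 1: 59→62, due 30, lateness 32
Maximum = 32.
EDD (increasing due date): Ticket 5 Ticket 2 Ticket 1 Ticket 6 Ticket 3 Ticket 4.
Ticket 5: 0→13, due 14, lateness -1
Ticket 2: 13→28, due 26, lateness 2
Ticket 1: 28→31, due 30, lateness 1
Ticket 6: 31→43, due 36, lateness 7
Ticket 3: 43→54, due 38, lateness 16
Ticket 4: 54→62, due 42, lateness 20
Maximum = 20.
FIFO (arrival order): Ticket 1 Ticket 2 Ticket 3 Ticket 4 Ticket 5 Ticket 6.
Ticket 1: 0→3, due 30, lateness -27
Ticket 2: 3→18, due 26, lateness -8
Ticket 3: 18→29, due 38, lateness -9
Ticket 4: 29→37, due 42, lateness -5
Ticket 5: 37→50, due 14, lateness 36
Ticket 6: 50→62, due 36, lateness 26
Maximum = 36.
LPT 32, EDD 20, FIFO 36 → minimum 20.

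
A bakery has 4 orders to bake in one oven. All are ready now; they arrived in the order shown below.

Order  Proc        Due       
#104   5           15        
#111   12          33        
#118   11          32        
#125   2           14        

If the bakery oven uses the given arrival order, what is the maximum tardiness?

FIFO (arrival order): #104 #111 #118 #125.
#104: 0→5, due 15, tardiness 0
#111: 5→17, due 33, tardiness 0
#118: 17→28, due 32, tardiness 0
#125: 28→30, due 14, tardiness 16
Maximum = 16.

16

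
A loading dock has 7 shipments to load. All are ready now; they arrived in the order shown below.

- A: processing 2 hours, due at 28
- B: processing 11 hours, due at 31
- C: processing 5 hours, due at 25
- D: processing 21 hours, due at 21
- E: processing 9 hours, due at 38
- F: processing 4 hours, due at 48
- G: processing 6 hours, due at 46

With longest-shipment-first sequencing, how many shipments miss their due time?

LPT (decreasing processing time): D B E G C F A.
D: 0→21, due 21, tardiness 0
B: 21→32, due 31, tardiness 1
E: 32→41, due 38, tardiness 3
G: 41→47, due 46, tardiness 1
C: 47→52, due 25, tardiness 27
F: 52→56, due 48, tardiness 8
A: 56→58, due 28, tardiness 30
Late shipments: 6.

6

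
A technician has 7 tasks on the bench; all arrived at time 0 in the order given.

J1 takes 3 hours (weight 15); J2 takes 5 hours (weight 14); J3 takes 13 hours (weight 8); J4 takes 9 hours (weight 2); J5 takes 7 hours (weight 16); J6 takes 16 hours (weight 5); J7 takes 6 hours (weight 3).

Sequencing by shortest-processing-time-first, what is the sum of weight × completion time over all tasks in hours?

SPT (increasing processing time): J1 J2 J7 J5 J4 J3 J6.
J1: finishes 3, weight 15, w·C = 45
J2: finishes 8, weight 14, w·C = 112
J7: finishes 14, weight 3, w·C = 42
J5: finishes 21, weight 16, w·C = 336
J4: finishes 30, weight 2, w·C = 60
J3: finishes 43, weight 8, w·C = 344
J6: finishes 59, weight 5, w·C = 295
Sum = 45+112+42+336+60+344+295 = 1234.

1234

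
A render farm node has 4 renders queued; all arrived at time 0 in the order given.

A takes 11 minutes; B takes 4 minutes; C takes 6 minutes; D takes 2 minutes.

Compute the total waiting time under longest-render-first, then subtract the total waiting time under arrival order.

LPT (decreasing processing time): A C B D.
A: waits 0, runs 0→11
C: waits 11, runs 11→17
B: waits 17, runs 17→21
D: waits 21, runs 21→23
Sum = 0+11+17+21 = 49.
FIFO (arrival order): A B C D.
A: waits 0, runs 0→11
B: waits 11, runs 11→15
C: waits 15, runs 15→21
D: waits 21, runs 21→23
Sum = 0+11+15+21 = 47.
Difference = 49 − 47 = 2.

2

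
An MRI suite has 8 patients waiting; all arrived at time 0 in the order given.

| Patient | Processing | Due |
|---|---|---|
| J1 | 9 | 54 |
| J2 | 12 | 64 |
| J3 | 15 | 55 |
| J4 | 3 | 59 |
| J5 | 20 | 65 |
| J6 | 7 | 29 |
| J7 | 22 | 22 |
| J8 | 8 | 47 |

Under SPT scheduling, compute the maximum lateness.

74

SPT (increasing processing time): J4 J6 J8 J1 J2 J3 J5 J7.
J4: 0→3, due 59, lateness -56
J6: 3→10, due 29, lateness -19
J8: 10→18, due 47, lateness -29
J1: 18→27, due 54, lateness -27
J2: 27→39, due 64, lateness -25
J3: 39→54, due 55, lateness -1
J5: 54→74, due 65, lateness 9
J7: 74→96, due 22, lateness 74
Maximum = 74.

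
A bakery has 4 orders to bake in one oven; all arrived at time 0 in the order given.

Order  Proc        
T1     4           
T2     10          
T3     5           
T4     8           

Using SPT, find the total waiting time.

30

SPT (increasing processing time): T1 T3 T4 T2.
T1: waits 0, runs 0→4
T3: waits 4, runs 4→9
T4: waits 9, runs 9→17
T2: waits 17, runs 17→27
Sum = 0+4+9+17 = 30.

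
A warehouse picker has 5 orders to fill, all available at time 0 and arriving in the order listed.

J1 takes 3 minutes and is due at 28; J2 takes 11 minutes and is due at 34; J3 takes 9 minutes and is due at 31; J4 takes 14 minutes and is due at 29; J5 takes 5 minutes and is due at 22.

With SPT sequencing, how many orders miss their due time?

1

SPT (increasing processing time): J1 J5 J3 J2 J4.
J1: 0→3, due 28, tardiness 0
J5: 3→8, due 22, tardiness 0
J3: 8→17, due 31, tardiness 0
J2: 17→28, due 34, tardiness 0
J4: 28→42, due 29, tardiness 13
Late orders: 1.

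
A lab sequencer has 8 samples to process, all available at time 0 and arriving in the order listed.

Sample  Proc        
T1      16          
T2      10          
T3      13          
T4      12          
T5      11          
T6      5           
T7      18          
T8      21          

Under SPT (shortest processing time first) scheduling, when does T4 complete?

38

SPT (increasing processing time): T6 T2 T5 T4 T3 T1 T7 T8.
T6: 0→5
T2: 5→15
T5: 15→26
T4: 26→38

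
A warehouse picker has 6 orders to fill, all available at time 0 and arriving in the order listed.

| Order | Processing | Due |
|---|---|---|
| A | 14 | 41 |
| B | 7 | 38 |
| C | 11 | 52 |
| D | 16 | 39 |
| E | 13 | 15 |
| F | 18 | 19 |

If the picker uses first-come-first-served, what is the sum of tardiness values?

FIFO (arrival order): A B C D E F.
A: 0→14, due 41, tardiness 0
B: 14→21, due 38, tardiness 0
C: 21→32, due 52, tardiness 0
D: 32→48, due 39, tardiness 9
E: 48→61, due 15, tardiness 46
F: 61→79, due 19, tardiness 60
Sum = 0+0+0+9+46+60 = 115.

115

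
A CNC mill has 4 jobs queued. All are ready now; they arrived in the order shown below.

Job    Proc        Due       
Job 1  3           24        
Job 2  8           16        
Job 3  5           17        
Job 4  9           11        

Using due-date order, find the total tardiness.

7

EDD (increasing due date): Job 4 Job 2 Job 3 Job 1.
Job 4: 0→9, due 11, tardiness 0
Job 2: 9→17, due 16, tardiness 1
Job 3: 17→22, due 17, tardiness 5
Job 1: 22→25, due 24, tardiness 1
Sum = 0+1+5+1 = 7.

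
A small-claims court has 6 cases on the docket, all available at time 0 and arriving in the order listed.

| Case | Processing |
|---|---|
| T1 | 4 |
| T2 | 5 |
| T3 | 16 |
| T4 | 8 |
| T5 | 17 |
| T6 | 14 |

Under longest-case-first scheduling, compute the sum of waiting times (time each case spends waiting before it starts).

LPT (decreasing processing time): T5 T3 T6 T4 T2 T1.
T5: waits 0, runs 0→17
T3: waits 17, runs 17→33
T6: waits 33, runs 33→47
T4: waits 47, runs 47→55
T2: waits 55, runs 55→60
T1: waits 60, runs 60→64
Sum = 0+17+33+47+55+60 = 212.

212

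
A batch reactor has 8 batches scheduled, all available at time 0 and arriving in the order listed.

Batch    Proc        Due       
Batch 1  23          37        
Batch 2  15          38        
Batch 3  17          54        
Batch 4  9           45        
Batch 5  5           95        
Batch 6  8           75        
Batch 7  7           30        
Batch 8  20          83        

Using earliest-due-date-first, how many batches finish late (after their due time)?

6

EDD (increasing due date): Batch 7 Batch 1 Batch 2 Batch 4 Batch 3 Batch 6 Batch 8 Batch 5.
Batch 7: 0→7, due 30, tardiness 0
Batch 1: 7→30, due 37, tardiness 0
Batch 2: 30→45, due 38, tardiness 7
Batch 4: 45→54, due 45, tardiness 9
Batch 3: 54→71, due 54, tardiness 17
Batch 6: 71→79, due 75, tardiness 4
Batch 8: 79→99, due 83, tardiness 16
Batch 5: 99→104, due 95, tardiness 9
Late batches: 6.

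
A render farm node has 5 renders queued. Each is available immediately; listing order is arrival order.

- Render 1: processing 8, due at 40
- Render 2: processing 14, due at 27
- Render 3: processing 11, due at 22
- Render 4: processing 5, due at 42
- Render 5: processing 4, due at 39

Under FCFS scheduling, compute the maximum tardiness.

FIFO (arrival order): Render 1 Render 2 Render 3 Render 4 Render 5.
Render 1: 0→8, due 40, tardiness 0
Render 2: 8→22, due 27, tardiness 0
Render 3: 22→33, due 22, tardiness 11
Render 4: 33→38, due 42, tardiness 0
Render 5: 38→42, due 39, tardiness 3
Maximum = 11.

11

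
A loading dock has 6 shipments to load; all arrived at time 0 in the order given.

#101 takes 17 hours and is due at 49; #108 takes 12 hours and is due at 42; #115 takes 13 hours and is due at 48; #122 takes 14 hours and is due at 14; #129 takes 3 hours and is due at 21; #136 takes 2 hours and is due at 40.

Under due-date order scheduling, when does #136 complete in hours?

EDD (increasing due date): #122 #129 #136 #108 #115 #101.
#122: 0→14
#129: 14→17
#136: 17→19

19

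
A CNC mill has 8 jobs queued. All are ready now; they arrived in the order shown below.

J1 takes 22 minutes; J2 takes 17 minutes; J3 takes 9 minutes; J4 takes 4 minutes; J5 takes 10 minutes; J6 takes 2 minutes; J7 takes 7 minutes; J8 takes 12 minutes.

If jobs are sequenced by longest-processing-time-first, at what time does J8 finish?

LPT (decreasing processing time): J1 J2 J8 J5 J3 J7 J4 J6.
J1: 0→22
J2: 22→39
J8: 39→51

51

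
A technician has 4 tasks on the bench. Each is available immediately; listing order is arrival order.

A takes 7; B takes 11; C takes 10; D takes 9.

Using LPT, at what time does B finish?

LPT (decreasing processing time): B C D A.
B: 0→11

11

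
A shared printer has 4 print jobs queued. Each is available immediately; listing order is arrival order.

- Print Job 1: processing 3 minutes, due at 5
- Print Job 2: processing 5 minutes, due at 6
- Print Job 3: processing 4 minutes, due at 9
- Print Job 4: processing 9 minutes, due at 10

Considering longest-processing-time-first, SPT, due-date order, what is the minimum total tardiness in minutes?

16

LPT (decreasing processing time): Print Job 4 Print Job 2 Print Job 3 Print Job 1.
Print Job 4: 0→9, due 10, tardiness 0
Print Job 2: 9→14, due 6, tardiness 8
Print Job 3: 14→18, due 9, tardiness 9
Print Job 1: 18→21, due 5, tardiness 16
Sum = 0+8+9+16 = 33.
SPT (increasing processing time): Print Job 1 Print Job 3 Print Job 2 Print Job 4.
Print Job 1: 0→3, due 5, tardiness 0
Print Job 3: 3→7, due 9, tardiness 0
Print Job 2: 7→12, due 6, tardiness 6
Print Job 4: 12→21, due 10, tardiness 11
Sum = 0+0+6+11 = 17.
EDD (increasing due date): Print Job 1 Print Job 2 Print Job 3 Print Job 4.
Print Job 1: 0→3, due 5, tardiness 0
Print Job 2: 3→8, due 6, tardiness 2
Print Job 3: 8→12, due 9, tardiness 3
Print Job 4: 12→21, due 10, tardiness 11
Sum = 0+2+3+11 = 16.
LPT 33, SPT 17, EDD 16 → minimum 16.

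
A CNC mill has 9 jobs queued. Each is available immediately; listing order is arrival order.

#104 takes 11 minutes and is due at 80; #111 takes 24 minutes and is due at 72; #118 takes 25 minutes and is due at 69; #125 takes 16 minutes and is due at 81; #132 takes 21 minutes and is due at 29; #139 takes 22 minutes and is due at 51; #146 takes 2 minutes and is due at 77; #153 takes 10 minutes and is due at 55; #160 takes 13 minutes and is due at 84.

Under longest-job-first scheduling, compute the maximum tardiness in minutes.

87

LPT (decreasing processing time): #118 #111 #139 #132 #125 #160 #104 #153 #146.
#118: 0→25, due 69, tardiness 0
#111: 25→49, due 72, tardiness 0
#139: 49→71, due 51, tardiness 20
#132: 71→92, due 29, tardiness 63
#125: 92→108, due 81, tardiness 27
#160: 108→121, due 84, tardiness 37
#104: 121→132, due 80, tardiness 52
#153: 132→142, due 55, tardiness 87
#146: 142→144, due 77, tardiness 67
Maximum = 87.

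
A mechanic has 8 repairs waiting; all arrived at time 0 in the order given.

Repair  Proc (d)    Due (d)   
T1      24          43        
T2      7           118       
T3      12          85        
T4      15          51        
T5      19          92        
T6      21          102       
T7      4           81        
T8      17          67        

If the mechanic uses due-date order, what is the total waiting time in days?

454

EDD (increasing due date): T1 T4 T8 T7 T3 T5 T6 T2.
T1: waits 0, runs 0→24
T4: waits 24, runs 24→39
T8: waits 39, runs 39→56
T7: waits 56, runs 56→60
T3: waits 60, runs 60→72
T5: waits 72, runs 72→91
T6: waits 91, runs 91→112
T2: waits 112, runs 112→119
Sum = 0+24+39+56+60+72+91+112 = 454.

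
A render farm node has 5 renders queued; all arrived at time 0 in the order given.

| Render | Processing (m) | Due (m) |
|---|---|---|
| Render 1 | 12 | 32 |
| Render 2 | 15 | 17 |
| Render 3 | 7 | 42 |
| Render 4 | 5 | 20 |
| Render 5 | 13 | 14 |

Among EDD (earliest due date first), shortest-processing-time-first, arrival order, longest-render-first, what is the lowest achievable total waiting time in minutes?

78

EDD (increasing due date): Render 5 Render 2 Render 4 Render 1 Render 3.
Render 5: waits 0, runs 0→13
Render 2: waits 13, runs 13→28
Render 4: waits 28, runs 28→33
Render 1: waits 33, runs 33→45
Render 3: waits 45, runs 45→52
Sum = 0+13+28+33+45 = 119.
SPT (increasing processing time): Render 4 Render 3 Render 1 Render 5 Render 2.
Render 4: waits 0, runs 0→5
Render 3: waits 5, runs 5→12
Render 1: waits 12, runs 12→24
Render 5: waits 24, runs 24→37
Render 2: waits 37, runs 37→52
Sum = 0+5+12+24+37 = 78.
FIFO (arrival order): Render 1 Render 2 Render 3 Render 4 Render 5.
Render 1: waits 0, runs 0→12
Render 2: waits 12, runs 12→27
Render 3: waits 27, runs 27→34
Render 4: waits 34, runs 34→39
Render 5: waits 39, runs 39→52
Sum = 0+12+27+34+39 = 112.
LPT (decreasing processing time): Render 2 Render 5 Render 1 Render 3 Render 4.
Render 2: waits 0, runs 0→15
Render 5: waits 15, runs 15→28
Render 1: waits 28, runs 28→40
Render 3: waits 40, runs 40→47
Render 4: waits 47, runs 47→52
Sum = 0+15+28+40+47 = 130.
EDD 119, SPT 78, FIFO 112, LPT 130 → minimum 78.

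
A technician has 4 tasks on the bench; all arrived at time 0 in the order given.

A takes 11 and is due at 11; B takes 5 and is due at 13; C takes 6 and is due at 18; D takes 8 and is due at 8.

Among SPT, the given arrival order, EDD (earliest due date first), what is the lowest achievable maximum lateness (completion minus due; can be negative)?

SPT (increasing processing time): B C D A.
B: 0→5, due 13, lateness -8
C: 5→11, due 18, lateness -7
D: 11→19, due 8, lateness 11
A: 19→30, due 11, lateness 19
Maximum = 19.
FIFO (arrival order): A B C D.
A: 0→11, due 11, lateness 0
B: 11→16, due 13, lateness 3
C: 16→22, due 18, lateness 4
D: 22→30, due 8, lateness 22
Maximum = 22.
EDD (increasing due date): D A B C.
D: 0→8, due 8, lateness 0
A: 8→19, due 11, lateness 8
B: 19→24, due 13, lateness 11
C: 24→30, due 18, lateness 12
Maximum = 12.
SPT 19, FIFO 22, EDD 12 → minimum 12.

12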